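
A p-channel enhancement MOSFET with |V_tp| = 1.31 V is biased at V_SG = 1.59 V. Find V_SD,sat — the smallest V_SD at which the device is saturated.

V_SD,sat = 0.280 V

The boundary between triode and saturation is V_SD = V_SG − |V_tp| = V_ov.
V_ov = 1.59 − 1.31 = 0.28 V.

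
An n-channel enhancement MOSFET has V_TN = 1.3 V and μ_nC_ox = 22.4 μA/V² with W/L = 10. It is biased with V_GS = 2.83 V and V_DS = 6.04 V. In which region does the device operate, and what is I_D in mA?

k_n = μ_nC_ox · (W/L) = 0.224 mA/V².
V_ov = V_GS − V_TN = 2.83 − 1.3 = 1.53 V.
Since V_DS = 6.04 V ≥ V_ov = 1.53 V, the device is in saturation.
I_D = ½ k_n V_ov² = 0.5 × 0.224 × 1.53² = 0.262 mA.

Saturation; I_D = 0.262 mA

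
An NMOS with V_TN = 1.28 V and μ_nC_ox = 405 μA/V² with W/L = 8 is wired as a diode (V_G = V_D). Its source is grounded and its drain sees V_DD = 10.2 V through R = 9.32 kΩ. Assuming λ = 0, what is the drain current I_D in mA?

I_D = 0.878 mA

With gate tied to drain, V_GS = V_DS ≥ V_GS − V_TN, so the device is in saturation.
k_n = μ_nC_ox · (W/L) = 3.24 mA/V².
KCL at the drain: ½ k_n (V_GS − V_TN)² = (V_DD − V_GS)/R.
Let x = V_GS − 1.28. Then 15.1 x² + x − 8.92 = 0, giving x = 0.736 V (positive root), so V_GS = 2.02 V.
I_D = (V_DD − V_GS)/R = (10.2 − 2.02) / 9.32 = 0.878 mA.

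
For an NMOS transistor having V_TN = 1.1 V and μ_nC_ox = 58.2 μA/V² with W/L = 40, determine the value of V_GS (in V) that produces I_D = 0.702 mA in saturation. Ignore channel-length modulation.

V_GS = 1.88 V

k_n = μ_nC_ox · (W/L) = 2.328 mA/V².
In saturation I_D = ½ k_n (V_GS − V_TN)², so V_GS − V_TN = √(2 I_D / k_n) = √(2 × 0.702 / 2.328) = 0.777 V.
V_GS = 1.1 + 0.777 = 1.88 V.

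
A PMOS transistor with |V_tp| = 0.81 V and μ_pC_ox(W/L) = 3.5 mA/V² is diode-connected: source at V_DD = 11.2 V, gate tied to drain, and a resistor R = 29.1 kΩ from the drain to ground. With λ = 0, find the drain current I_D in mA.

With gate tied to drain, V_SG = V_SD ≥ V_SG − |V_tp|, so the device is in saturation.
KCL at the drain: ½ k_p (V_SG − |V_tp|)² = (V_DD − V_SG)/R.
Let x = V_SG − 0.81. Then 50.9 x² + x − 10.39 = 0, giving x = 0.442 V (positive root), so V_SG = 1.25 V.
I_D = (V_DD − V_SG)/R = (11.2 − 1.25) / 29.1 = 0.342 mA.

I_D = 0.342 mA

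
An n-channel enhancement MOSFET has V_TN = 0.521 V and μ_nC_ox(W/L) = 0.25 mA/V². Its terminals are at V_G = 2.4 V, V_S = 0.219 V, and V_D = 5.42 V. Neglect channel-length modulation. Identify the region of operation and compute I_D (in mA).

Saturation; I_D = 0.344 mA

V_GS = V_G − V_S = 2.4 − 0.219 = 2.18 V; V_DS = V_D − V_S = 5.42 − 0.219 = 5.2 V.
V_ov = V_GS − V_TN = 2.18 − 0.521 = 1.66 V.
Since V_DS = 5.2 V ≥ V_ov = 1.66 V, the device is in saturation.
I_D = ½ k_n V_ov² = 0.5 × 0.25 × 1.66² = 0.344 mA.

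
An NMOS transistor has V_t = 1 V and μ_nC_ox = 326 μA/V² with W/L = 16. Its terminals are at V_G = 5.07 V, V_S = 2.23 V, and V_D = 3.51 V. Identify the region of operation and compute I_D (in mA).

V_GS = V_G − V_S = 5.07 − 2.23 = 2.84 V; V_DS = V_D − V_S = 3.51 − 2.23 = 1.28 V.
k_n = μ_nC_ox · (W/L) = 5.216 mA/V².
V_ov = V_GS − V_t = 2.84 − 1 = 1.84 V.
Since V_DS = 1.28 V < V_ov = 1.84 V, the device is in the triode region.
I_D = k_n [V_ov · V_DS − ½ V_DS²] = 5.216 × [1.84 × 1.28 − 0.5 × 1.28²] = 8.01 mA.

Triode; I_D = 8.01 mA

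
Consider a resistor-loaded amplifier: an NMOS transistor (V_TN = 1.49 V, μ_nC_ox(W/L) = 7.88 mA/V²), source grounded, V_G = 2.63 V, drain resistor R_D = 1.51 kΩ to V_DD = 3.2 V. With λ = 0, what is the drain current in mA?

V_GS = V_G = 2.63 V, so V_ov = 2.63 − 1.49 = 1.14 V.
Assume saturation: I_D = ½ k_n V_ov² = 0.5 × 7.88 × 1.14² = 5.12 mA, giving V_DS = V_DD − I_D R_D = 3.2 − 5.12 × 1.51 = -4.53 V.
But -4.53 V < V_ov = 1.14 V, so the device is actually in triode.
In triode I_D = k_n[V_ov V_DS − ½ V_DS²] and I_D = (V_DD − V_DS)/R_D. Equating: 5.95 V_DS² − 14.56 V_DS + 3.2 = 0, giving V_DS = 0.244 V (the root below V_ov).
I_D = (3.2 − 0.244) / 1.51 = 1.96 mA.

I_D = 1.96 mA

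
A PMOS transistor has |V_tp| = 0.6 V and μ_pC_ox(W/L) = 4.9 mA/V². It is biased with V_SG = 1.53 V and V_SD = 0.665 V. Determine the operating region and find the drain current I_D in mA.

Triode; I_D = 1.95 mA

V_ov = V_SG − |V_tp| = 1.53 − 0.6 = 0.93 V.
Since V_SD = 0.665 V < V_ov = 0.93 V, the device is in the triode region.
I_D = k_p [V_ov · V_SD − ½ V_SD²] = 4.9 × [0.93 × 0.665 − 0.5 × 0.665²] = 1.95 mA.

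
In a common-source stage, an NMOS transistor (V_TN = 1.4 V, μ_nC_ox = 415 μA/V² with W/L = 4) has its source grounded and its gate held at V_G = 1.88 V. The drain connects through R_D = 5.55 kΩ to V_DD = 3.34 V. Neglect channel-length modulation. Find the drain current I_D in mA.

V_GS = V_G = 1.88 V, so V_ov = 1.88 − 1.4 = 0.48 V.
k_n = μ_nC_ox · (W/L) = 1.66 mA/V².
Assume saturation: I_D = ½ k_n V_ov² = 0.5 × 1.66 × 0.48² = 0.191 mA, giving V_DS = V_DD − I_D R_D = 3.34 − 0.191 × 5.55 = 2.28 V.
V_DS = 2.28 V ≥ V_ov = 0.48 V, confirming saturation.

I_D = 0.191 mA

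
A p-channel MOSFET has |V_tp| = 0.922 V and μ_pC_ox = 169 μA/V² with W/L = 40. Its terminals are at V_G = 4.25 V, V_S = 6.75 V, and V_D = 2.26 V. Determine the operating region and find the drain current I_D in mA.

Saturation; I_D = 8.42 mA

V_SG = V_S − V_G = 6.75 − 4.25 = 2.5 V; V_SD = V_S − V_D = 6.75 − 2.26 = 4.49 V.
k_p = μ_pC_ox · (W/L) = 6.76 mA/V².
V_ov = V_SG − |V_tp| = 2.5 − 0.922 = 1.58 V.
Since V_SD = 4.49 V ≥ V_ov = 1.58 V, the device is in saturation.
I_D = ½ k_p V_ov² = 0.5 × 6.76 × 1.58² = 8.42 mA.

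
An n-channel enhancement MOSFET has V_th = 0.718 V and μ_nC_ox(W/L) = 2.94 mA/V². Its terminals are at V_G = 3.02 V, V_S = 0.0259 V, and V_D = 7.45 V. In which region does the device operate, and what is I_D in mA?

V_GS = V_G − V_S = 3.02 − 0.0259 = 2.99 V; V_DS = V_D − V_S = 7.45 − 0.0259 = 7.42 V.
V_ov = V_GS − V_th = 2.99 − 0.718 = 2.28 V.
Since V_DS = 7.42 V ≥ V_ov = 2.28 V, the device is in saturation.
I_D = ½ k_n V_ov² = 0.5 × 2.94 × 2.28² = 7.62 mA.

Saturation; I_D = 7.62 mA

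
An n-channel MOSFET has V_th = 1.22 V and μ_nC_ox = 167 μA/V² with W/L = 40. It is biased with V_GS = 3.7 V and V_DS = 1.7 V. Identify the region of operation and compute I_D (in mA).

Triode; I_D = 18.5 mA

k_n = μ_nC_ox · (W/L) = 6.68 mA/V².
V_ov = V_GS − V_th = 3.7 − 1.22 = 2.48 V.
Since V_DS = 1.7 V < V_ov = 2.48 V, the device is in the triode region.
I_D = k_n [V_ov · V_DS − ½ V_DS²] = 6.68 × [2.48 × 1.7 − 0.5 × 1.7²] = 18.5 mA.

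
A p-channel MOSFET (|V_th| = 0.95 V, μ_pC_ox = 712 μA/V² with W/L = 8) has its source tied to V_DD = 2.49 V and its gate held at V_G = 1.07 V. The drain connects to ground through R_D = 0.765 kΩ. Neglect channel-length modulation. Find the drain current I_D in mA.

V_SG = V_DD − V_G = 2.49 − 1.07 = 1.42 V, so V_ov = 1.42 − 0.95 = 0.47 V.
k_p = μ_pC_ox · (W/L) = 5.696 mA/V².
Assume saturation: I_D = ½ k_p V_ov² = 0.5 × 5.696 × 0.47² = 0.629 mA, giving V_SD = V_DD − I_D R_D = 2.49 − 0.629 × 0.765 = 2.01 V.
V_SD = 2.01 V ≥ V_ov = 0.47 V, confirming saturation.

I_D = 0.629 mA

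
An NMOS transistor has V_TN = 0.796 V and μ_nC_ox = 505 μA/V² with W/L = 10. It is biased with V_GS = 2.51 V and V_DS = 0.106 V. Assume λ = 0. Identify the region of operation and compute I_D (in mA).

Triode; I_D = 0.889 mA

k_n = μ_nC_ox · (W/L) = 5.05 mA/V².
V_ov = V_GS − V_TN = 2.51 − 0.796 = 1.71 V.
Since V_DS = 0.106 V < V_ov = 1.71 V, the device is in the triode region.
I_D = k_n [V_ov · V_DS − ½ V_DS²] = 5.05 × [1.71 × 0.106 − 0.5 × 0.106²] = 0.889 mA.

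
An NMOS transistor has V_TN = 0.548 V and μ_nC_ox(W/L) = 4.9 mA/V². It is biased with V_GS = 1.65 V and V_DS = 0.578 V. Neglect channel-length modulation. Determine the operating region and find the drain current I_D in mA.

V_ov = V_GS − V_TN = 1.65 − 0.548 = 1.1 V.
Since V_DS = 0.578 V < V_ov = 1.1 V, the device is in the triode region.
I_D = k_n [V_ov · V_DS − ½ V_DS²] = 4.9 × [1.1 × 0.578 − 0.5 × 0.578²] = 2.3 mA.

Triode; I_D = 2.30 mA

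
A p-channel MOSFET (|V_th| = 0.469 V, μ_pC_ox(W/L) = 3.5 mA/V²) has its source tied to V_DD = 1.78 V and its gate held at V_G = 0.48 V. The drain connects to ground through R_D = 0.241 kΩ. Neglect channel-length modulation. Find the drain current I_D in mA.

V_SG = V_DD − V_G = 1.78 − 0.48 = 1.3 V, so V_ov = 1.3 − 0.469 = 0.831 V.
Assume saturation: I_D = ½ k_p V_ov² = 0.5 × 3.5 × 0.831² = 1.21 mA, giving V_SD = V_DD − I_D R_D = 1.78 − 1.21 × 0.241 = 1.49 V.
V_SD = 1.49 V ≥ V_ov = 0.831 V, confirming saturation.

I_D = 1.21 mA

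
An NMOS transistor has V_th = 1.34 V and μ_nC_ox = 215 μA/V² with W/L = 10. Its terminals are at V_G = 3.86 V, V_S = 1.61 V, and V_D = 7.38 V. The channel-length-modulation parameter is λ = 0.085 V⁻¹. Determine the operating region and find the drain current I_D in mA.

V_GS = V_G − V_S = 3.86 − 1.61 = 2.25 V; V_DS = V_D − V_S = 7.38 − 1.61 = 5.77 V.
k_n = μ_nC_ox · (W/L) = 2.15 mA/V².
V_ov = V_GS − V_th = 2.25 − 1.34 = 0.91 V.
Since V_DS = 5.77 V ≥ V_ov = 0.91 V, the device is in saturation.
I_D = ½ k_n V_ov² (1 + λ V_DS) = 0.5 × 2.15 × 0.91² × (1 + 0.085 × 5.77) = 1.33 mA.

Saturation; I_D = 1.33 mA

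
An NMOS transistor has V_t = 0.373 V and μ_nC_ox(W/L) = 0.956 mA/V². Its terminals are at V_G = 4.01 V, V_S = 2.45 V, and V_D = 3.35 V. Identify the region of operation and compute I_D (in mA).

Triode; I_D = 0.634 mA

V_GS = V_G − V_S = 4.01 − 2.45 = 1.56 V; V_DS = V_D − V_S = 3.35 − 2.45 = 0.9 V.
V_ov = V_GS − V_t = 1.56 − 0.373 = 1.19 V.
Since V_DS = 0.9 V < V_ov = 1.19 V, the device is in the triode region.
I_D = k_n [V_ov · V_DS − ½ V_DS²] = 0.956 × [1.19 × 0.9 − 0.5 × 0.9²] = 0.634 mA.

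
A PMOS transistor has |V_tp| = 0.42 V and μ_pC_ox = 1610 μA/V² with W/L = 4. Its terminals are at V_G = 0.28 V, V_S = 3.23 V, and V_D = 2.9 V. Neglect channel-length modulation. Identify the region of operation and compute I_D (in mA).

V_SG = V_S − V_G = 3.23 − 0.28 = 2.95 V; V_SD = V_S − V_D = 3.23 − 2.9 = 0.33 V.
k_p = μ_pC_ox · (W/L) = 6.44 mA/V².
V_ov = V_SG − |V_tp| = 2.95 − 0.42 = 2.53 V.
Since V_SD = 0.33 V < V_ov = 2.53 V, the device is in the triode region.
I_D = k_p [V_ov · V_SD − ½ V_SD²] = 6.44 × [2.53 × 0.33 − 0.5 × 0.33²] = 5.03 mA.

Triode; I_D = 5.03 mA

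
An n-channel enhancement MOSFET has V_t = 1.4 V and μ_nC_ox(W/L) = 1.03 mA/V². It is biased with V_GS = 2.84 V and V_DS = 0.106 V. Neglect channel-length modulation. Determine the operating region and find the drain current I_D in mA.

V_ov = V_GS − V_t = 2.84 − 1.4 = 1.44 V.
Since V_DS = 0.106 V < V_ov = 1.44 V, the device is in the triode region.
I_D = k_n [V_ov · V_DS − ½ V_DS²] = 1.03 × [1.44 × 0.106 − 0.5 × 0.106²] = 0.151 mA.

Triode; I_D = 0.151 mA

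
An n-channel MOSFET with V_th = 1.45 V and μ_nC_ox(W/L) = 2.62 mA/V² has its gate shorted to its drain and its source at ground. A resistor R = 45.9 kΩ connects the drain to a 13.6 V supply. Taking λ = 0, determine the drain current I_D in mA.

I_D = 0.255 mA

With gate tied to drain, V_GS = V_DS ≥ V_GS − V_th, so the device is in saturation.
KCL at the drain: ½ k_n (V_GS − V_th)² = (V_DD − V_GS)/R.
Let x = V_GS − 1.45. Then 60.1 x² + x − 12.15 = 0, giving x = 0.441 V (positive root), so V_GS = 1.89 V.
I_D = (V_DD − V_GS)/R = (13.6 − 1.89) / 45.9 = 0.255 mA.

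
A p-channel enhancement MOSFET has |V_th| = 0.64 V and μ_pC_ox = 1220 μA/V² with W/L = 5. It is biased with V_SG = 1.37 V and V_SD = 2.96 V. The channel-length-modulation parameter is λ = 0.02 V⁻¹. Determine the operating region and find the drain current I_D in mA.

Saturation; I_D = 1.72 mA

k_p = μ_pC_ox · (W/L) = 6.1 mA/V².
V_ov = V_SG − |V_th| = 1.37 − 0.64 = 0.73 V.
Since V_SD = 2.96 V ≥ V_ov = 0.73 V, the device is in saturation.
I_D = ½ k_p V_ov² (1 + λ V_SD) = 0.5 × 6.1 × 0.73² × (1 + 0.02 × 2.96) = 1.72 mA.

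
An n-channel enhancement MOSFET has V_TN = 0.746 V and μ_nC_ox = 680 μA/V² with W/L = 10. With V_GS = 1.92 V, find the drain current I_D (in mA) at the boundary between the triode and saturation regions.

At the boundary V_DS = V_ov = V_GS − V_TN = 1.92 − 0.746 = 1.17 V.
k_n = μ_nC_ox · (W/L) = 6.8 mA/V².
I_D = ½ k_n V_ov² = 0.5 × 6.8 × 1.17² = 4.69 mA.

I_D = 4.69 mA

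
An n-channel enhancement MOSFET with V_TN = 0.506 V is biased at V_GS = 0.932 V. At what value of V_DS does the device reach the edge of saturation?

V_DS,sat = 0.426 V

The boundary between triode and saturation is V_DS = V_GS − V_TN = V_ov.
V_ov = 0.932 − 0.506 = 0.426 V.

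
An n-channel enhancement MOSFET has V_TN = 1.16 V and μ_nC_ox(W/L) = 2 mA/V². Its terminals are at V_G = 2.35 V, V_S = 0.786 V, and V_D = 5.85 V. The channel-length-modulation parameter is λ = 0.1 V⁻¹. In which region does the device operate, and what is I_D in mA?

Saturation; I_D = 0.246 mA

V_GS = V_G − V_S = 2.35 − 0.786 = 1.56 V; V_DS = V_D − V_S = 5.85 − 0.786 = 5.06 V.
V_ov = V_GS − V_TN = 1.56 − 1.16 = 0.404 V.
Since V_DS = 5.06 V ≥ V_ov = 0.404 V, the device is in saturation.
I_D = ½ k_n V_ov² (1 + λ V_DS) = 0.5 × 2 × 0.404² × (1 + 0.1 × 5.06) = 0.246 mA.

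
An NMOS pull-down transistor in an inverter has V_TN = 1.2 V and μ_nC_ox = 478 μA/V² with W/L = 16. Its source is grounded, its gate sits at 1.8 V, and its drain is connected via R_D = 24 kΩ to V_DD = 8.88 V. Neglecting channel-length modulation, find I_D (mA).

I_D = 0.366 mA

V_GS = V_G = 1.8 V, so V_ov = 1.8 − 1.2 = 0.6 V.
k_n = μ_nC_ox · (W/L) = 7.648 mA/V².
Assume saturation: I_D = ½ k_n V_ov² = 0.5 × 7.648 × 0.6² = 1.38 mA, giving V_DS = V_DD − I_D R_D = 8.88 − 1.38 × 24 = -24.2 V.
But -24.2 V < V_ov = 0.6 V, so the device is actually in triode.
In triode I_D = k_n[V_ov V_DS − ½ V_DS²] and I_D = (V_DD − V_DS)/R_D. Equating: 91.8 V_DS² − 111.1 V_DS + 8.88 = 0, giving V_DS = 0.086 V (the root below V_ov).
I_D = (8.88 − 0.086) / 24 = 0.366 mA.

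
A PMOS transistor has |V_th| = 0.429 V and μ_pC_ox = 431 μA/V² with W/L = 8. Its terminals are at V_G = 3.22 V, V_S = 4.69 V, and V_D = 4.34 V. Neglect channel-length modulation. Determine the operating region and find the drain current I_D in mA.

Triode; I_D = 1.05 mA

V_SG = V_S − V_G = 4.69 − 3.22 = 1.47 V; V_SD = V_S − V_D = 4.69 − 4.34 = 0.35 V.
k_p = μ_pC_ox · (W/L) = 3.448 mA/V².
V_ov = V_SG − |V_th| = 1.47 − 0.429 = 1.04 V.
Since V_SD = 0.35 V < V_ov = 1.04 V, the device is in the triode region.
I_D = k_p [V_ov · V_SD − ½ V_SD²] = 3.448 × [1.04 × 0.35 − 0.5 × 0.35²] = 1.05 mA.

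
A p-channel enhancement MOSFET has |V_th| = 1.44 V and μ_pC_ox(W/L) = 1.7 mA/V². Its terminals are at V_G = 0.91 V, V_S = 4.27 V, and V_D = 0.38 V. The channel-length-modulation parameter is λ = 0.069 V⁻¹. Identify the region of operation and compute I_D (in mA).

Saturation; I_D = 3.97 mA

V_SG = V_S − V_G = 4.27 − 0.91 = 3.36 V; V_SD = V_S − V_D = 4.27 − 0.38 = 3.89 V.
V_ov = V_SG − |V_th| = 3.36 − 1.44 = 1.92 V.
Since V_SD = 3.89 V ≥ V_ov = 1.92 V, the device is in saturation.
I_D = ½ k_p V_ov² (1 + λ V_SD) = 0.5 × 1.7 × 1.92² × (1 + 0.069 × 3.89) = 3.97 mA.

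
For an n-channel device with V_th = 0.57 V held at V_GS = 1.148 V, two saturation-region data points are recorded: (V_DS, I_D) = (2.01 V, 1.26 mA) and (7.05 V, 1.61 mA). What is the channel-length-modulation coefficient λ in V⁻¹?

λ = 0.0620 V⁻¹

With V_GS fixed, I_D ∝ (1 + λ V_DS) in saturation, so I_D2/I_D1 = (1 + λ V_DS2)/(1 + λ V_DS1).
1.61/1.26 = 1.278 = (1 + 7.05 λ)/(1 + 2.01 λ).
Solving: λ (I_D1 V_DS2 − I_D2 V_DS1) = I_D2 − I_D1, so λ = (1.61 − 1.26) / (1.26 × 7.05 − 1.61 × 2.01) = 0.35 / 5.65 = 0.062 V⁻¹.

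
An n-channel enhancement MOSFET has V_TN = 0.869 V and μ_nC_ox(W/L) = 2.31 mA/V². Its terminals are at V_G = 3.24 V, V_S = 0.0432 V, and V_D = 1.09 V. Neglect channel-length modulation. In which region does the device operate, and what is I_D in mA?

V_GS = V_G − V_S = 3.24 − 0.0432 = 3.2 V; V_DS = V_D − V_S = 1.09 − 0.0432 = 1.05 V.
V_ov = V_GS − V_TN = 3.2 − 0.869 = 2.33 V.
Since V_DS = 1.05 V < V_ov = 2.33 V, the device is in the triode region.
I_D = k_n [V_ov · V_DS − ½ V_DS²] = 2.31 × [2.33 × 1.05 − 0.5 × 1.05²] = 4.36 mA.

Triode; I_D = 4.36 mA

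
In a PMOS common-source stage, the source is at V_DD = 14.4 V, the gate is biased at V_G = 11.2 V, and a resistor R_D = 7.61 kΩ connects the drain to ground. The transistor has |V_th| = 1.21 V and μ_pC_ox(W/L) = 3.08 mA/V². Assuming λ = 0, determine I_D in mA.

I_D = 1.85 mA

V_SG = V_DD − V_G = 14.4 − 11.2 = 3.2 V, so V_ov = 3.2 − 1.21 = 1.99 V.
Assume saturation: I_D = ½ k_p V_ov² = 0.5 × 3.08 × 1.99² = 6.1 mA, giving V_SD = V_DD − I_D R_D = 14.4 − 6.1 × 7.61 = -32 V.
But -32 V < V_ov = 1.99 V, so the device is actually in triode.
In triode I_D = k_p[V_ov V_SD − ½ V_SD²] and I_D = (V_DD − V_SD)/R_D. Equating: 11.7 V_SD² − 47.64 V_SD + 14.4 = 0, giving V_SD = 0.329 V (the root below V_ov).
I_D = (14.4 − 0.329) / 7.61 = 1.85 mA.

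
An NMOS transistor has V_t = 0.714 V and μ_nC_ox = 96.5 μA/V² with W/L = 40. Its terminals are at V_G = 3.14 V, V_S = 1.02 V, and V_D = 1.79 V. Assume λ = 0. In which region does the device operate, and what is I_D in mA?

Triode; I_D = 3.03 mA

V_GS = V_G − V_S = 3.14 − 1.02 = 2.12 V; V_DS = V_D − V_S = 1.79 − 1.02 = 0.77 V.
k_n = μ_nC_ox · (W/L) = 3.86 mA/V².
V_ov = V_GS − V_t = 2.12 − 0.714 = 1.41 V.
Since V_DS = 0.77 V < V_ov = 1.41 V, the device is in the triode region.
I_D = k_n [V_ov · V_DS − ½ V_DS²] = 3.86 × [1.41 × 0.77 − 0.5 × 0.77²] = 3.03 mA.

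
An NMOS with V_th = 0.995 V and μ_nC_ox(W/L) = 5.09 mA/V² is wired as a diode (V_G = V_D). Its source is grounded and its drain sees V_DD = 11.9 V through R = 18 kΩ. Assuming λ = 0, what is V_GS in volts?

V_GS = 1.47 V

With gate tied to drain, V_GS = V_DS ≥ V_GS − V_th, so the device is in saturation.
KCL at the drain: ½ k_n (V_GS − V_th)² = (V_DD − V_GS)/R.
Let x = V_GS − 0.995. Then 45.8 x² + x − 10.91 = 0, giving x = 0.477 V (positive root), so V_GS = 1.47 V.
I_D = (V_DD − V_GS)/R = (11.9 − 1.47) / 18 = 0.579 mA.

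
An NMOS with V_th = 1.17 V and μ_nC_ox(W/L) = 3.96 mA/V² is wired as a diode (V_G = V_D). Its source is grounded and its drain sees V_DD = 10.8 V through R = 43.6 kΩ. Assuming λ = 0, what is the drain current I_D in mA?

I_D = 0.213 mA

With gate tied to drain, V_GS = V_DS ≥ V_GS − V_th, so the device is in saturation.
KCL at the drain: ½ k_n (V_GS − V_th)² = (V_DD − V_GS)/R.
Let x = V_GS − 1.17. Then 86.3 x² + x − 9.63 = 0, giving x = 0.328 V (positive root), so V_GS = 1.5 V.
I_D = (V_DD − V_GS)/R = (10.8 − 1.5) / 43.6 = 0.213 mA.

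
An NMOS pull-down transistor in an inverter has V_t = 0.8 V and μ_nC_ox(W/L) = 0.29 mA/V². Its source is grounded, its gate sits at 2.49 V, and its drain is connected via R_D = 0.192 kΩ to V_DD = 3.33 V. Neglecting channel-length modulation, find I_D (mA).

I_D = 0.414 mA

V_GS = V_G = 2.49 V, so V_ov = 2.49 − 0.8 = 1.69 V.
Assume saturation: I_D = ½ k_n V_ov² = 0.5 × 0.29 × 1.69² = 0.414 mA, giving V_DS = V_DD − I_D R_D = 3.33 − 0.414 × 0.192 = 3.25 V.
V_DS = 3.25 V ≥ V_ov = 1.69 V, confirming saturation.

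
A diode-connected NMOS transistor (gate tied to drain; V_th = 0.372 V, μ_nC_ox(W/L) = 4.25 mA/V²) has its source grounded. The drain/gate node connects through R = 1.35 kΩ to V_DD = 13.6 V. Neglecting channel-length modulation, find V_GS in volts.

V_GS = 2.35 V

With gate tied to drain, V_GS = V_DS ≥ V_GS − V_th, so the device is in saturation.
KCL at the drain: ½ k_n (V_GS − V_th)² = (V_DD − V_GS)/R.
Let x = V_GS − 0.372. Then 2.87 x² + x − 13.23 = 0, giving x = 1.98 V (positive root), so V_GS = 2.35 V.
I_D = (V_DD − V_GS)/R = (13.6 − 2.35) / 1.35 = 8.33 mA.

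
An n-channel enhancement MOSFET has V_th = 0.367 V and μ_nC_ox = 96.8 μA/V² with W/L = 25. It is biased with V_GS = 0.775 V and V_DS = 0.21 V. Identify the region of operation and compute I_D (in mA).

Triode; I_D = 0.154 mA

k_n = μ_nC_ox · (W/L) = 2.42 mA/V².
V_ov = V_GS − V_th = 0.775 − 0.367 = 0.408 V.
Since V_DS = 0.21 V < V_ov = 0.408 V, the device is in the triode region.
I_D = k_n [V_ov · V_DS − ½ V_DS²] = 2.42 × [0.408 × 0.21 − 0.5 × 0.21²] = 0.154 mA.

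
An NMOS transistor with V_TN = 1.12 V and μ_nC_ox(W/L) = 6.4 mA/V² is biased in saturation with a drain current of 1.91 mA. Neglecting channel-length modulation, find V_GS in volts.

V_GS = 1.89 V

In saturation I_D = ½ k_n (V_GS − V_TN)², so V_GS − V_TN = √(2 I_D / k_n) = √(2 × 1.91 / 6.4) = 0.773 V.
V_GS = 1.12 + 0.773 = 1.89 V.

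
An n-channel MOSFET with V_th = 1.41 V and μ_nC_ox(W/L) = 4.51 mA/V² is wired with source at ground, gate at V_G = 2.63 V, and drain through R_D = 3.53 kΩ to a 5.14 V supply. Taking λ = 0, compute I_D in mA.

I_D = 1.38 mA

V_GS = V_G = 2.63 V, so V_ov = 2.63 − 1.41 = 1.22 V.
Assume saturation: I_D = ½ k_n V_ov² = 0.5 × 4.51 × 1.22² = 3.36 mA, giving V_DS = V_DD − I_D R_D = 5.14 − 3.36 × 3.53 = -6.71 V.
But -6.71 V < V_ov = 1.22 V, so the device is actually in triode.
In triode I_D = k_n[V_ov V_DS − ½ V_DS²] and I_D = (V_DD − V_DS)/R_D. Equating: 7.96 V_DS² − 20.42 V_DS + 5.14 = 0, giving V_DS = 0.283 V (the root below V_ov).
I_D = (5.14 − 0.283) / 3.53 = 1.38 mA.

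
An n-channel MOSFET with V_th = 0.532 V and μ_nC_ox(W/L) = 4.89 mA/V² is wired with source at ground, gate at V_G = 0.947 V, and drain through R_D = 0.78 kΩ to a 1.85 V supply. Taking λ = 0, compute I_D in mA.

V_GS = V_G = 0.947 V, so V_ov = 0.947 − 0.532 = 0.415 V.
Assume saturation: I_D = ½ k_n V_ov² = 0.5 × 4.89 × 0.415² = 0.421 mA, giving V_DS = V_DD − I_D R_D = 1.85 − 0.421 × 0.78 = 1.52 V.
V_DS = 1.52 V ≥ V_ov = 0.415 V, confirming saturation.

I_D = 0.421 mA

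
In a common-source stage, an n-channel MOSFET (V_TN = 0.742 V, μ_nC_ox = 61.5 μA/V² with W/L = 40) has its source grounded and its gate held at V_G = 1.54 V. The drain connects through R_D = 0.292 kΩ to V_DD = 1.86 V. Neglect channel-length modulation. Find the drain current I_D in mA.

I_D = 0.783 mA

V_GS = V_G = 1.54 V, so V_ov = 1.54 − 0.742 = 0.798 V.
k_n = μ_nC_ox · (W/L) = 2.46 mA/V².
Assume saturation: I_D = ½ k_n V_ov² = 0.5 × 2.46 × 0.798² = 0.783 mA, giving V_DS = V_DD − I_D R_D = 1.86 − 0.783 × 0.292 = 1.63 V.
V_DS = 1.63 V ≥ V_ov = 0.798 V, confirming saturation.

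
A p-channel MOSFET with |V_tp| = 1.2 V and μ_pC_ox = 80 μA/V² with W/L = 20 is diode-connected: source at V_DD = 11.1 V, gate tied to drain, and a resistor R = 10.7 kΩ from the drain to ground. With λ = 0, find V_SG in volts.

V_SG = 2.22 V

With gate tied to drain, V_SG = V_SD ≥ V_SG − |V_tp|, so the device is in saturation.
k_p = μ_pC_ox · (W/L) = 1.6 mA/V².
KCL at the drain: ½ k_p (V_SG − |V_tp|)² = (V_DD − V_SG)/R.
Let x = V_SG − 1.2. Then 8.56 x² + x − 9.9 = 0, giving x = 1.02 V (positive root), so V_SG = 2.22 V.
I_D = (V_DD − V_SG)/R = (11.1 − 2.22) / 10.7 = 0.83 mA.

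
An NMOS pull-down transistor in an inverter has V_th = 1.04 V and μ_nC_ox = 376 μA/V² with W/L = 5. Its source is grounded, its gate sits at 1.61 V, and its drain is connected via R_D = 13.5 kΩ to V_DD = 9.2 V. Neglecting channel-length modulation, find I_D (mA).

V_GS = V_G = 1.61 V, so V_ov = 1.61 − 1.04 = 0.57 V.
k_n = μ_nC_ox · (W/L) = 1.88 mA/V².
Assume saturation: I_D = ½ k_n V_ov² = 0.5 × 1.88 × 0.57² = 0.305 mA, giving V_DS = V_DD − I_D R_D = 9.2 − 0.305 × 13.5 = 5.08 V.
V_DS = 5.08 V ≥ V_ov = 0.57 V, confirming saturation.

I_D = 0.305 mA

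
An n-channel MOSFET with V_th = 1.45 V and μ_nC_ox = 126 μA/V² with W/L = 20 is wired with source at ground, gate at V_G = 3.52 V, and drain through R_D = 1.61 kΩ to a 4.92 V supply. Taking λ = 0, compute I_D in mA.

I_D = 2.68 mA

V_GS = V_G = 3.52 V, so V_ov = 3.52 − 1.45 = 2.07 V.
k_n = μ_nC_ox · (W/L) = 2.52 mA/V².
Assume saturation: I_D = ½ k_n V_ov² = 0.5 × 2.52 × 2.07² = 5.4 mA, giving V_DS = V_DD − I_D R_D = 4.92 − 5.4 × 1.61 = -3.77 V.
But -3.77 V < V_ov = 2.07 V, so the device is actually in triode.
In triode I_D = k_n[V_ov V_DS − ½ V_DS²] and I_D = (V_DD − V_DS)/R_D. Equating: 2.03 V_DS² − 9.398 V_DS + 4.92 = 0, giving V_DS = 0.602 V (the root below V_ov).
I_D = (4.92 − 0.602) / 1.61 = 2.68 mA.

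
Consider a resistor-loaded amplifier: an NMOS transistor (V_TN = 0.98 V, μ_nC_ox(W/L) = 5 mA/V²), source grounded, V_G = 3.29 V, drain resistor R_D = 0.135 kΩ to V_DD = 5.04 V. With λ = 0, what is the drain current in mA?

V_GS = V_G = 3.29 V, so V_ov = 3.29 − 0.98 = 2.31 V.
Assume saturation: I_D = ½ k_n V_ov² = 0.5 × 5 × 2.31² = 13.3 mA, giving V_DS = V_DD − I_D R_D = 5.04 − 13.3 × 0.135 = 3.24 V.
V_DS = 3.24 V ≥ V_ov = 2.31 V, confirming saturation.

I_D = 13.3 mA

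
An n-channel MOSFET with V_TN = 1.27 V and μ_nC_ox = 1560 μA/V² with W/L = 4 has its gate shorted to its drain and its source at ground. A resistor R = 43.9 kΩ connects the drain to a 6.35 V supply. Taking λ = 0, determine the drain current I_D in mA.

With gate tied to drain, V_GS = V_DS ≥ V_GS − V_TN, so the device is in saturation.
k_n = μ_nC_ox · (W/L) = 6.24 mA/V².
KCL at the drain: ½ k_n (V_GS − V_TN)² = (V_DD − V_GS)/R.
Let x = V_GS − 1.27. Then 137 x² + x − 5.08 = 0, giving x = 0.189 V (positive root), so V_GS = 1.46 V.
I_D = (V_DD − V_GS)/R = (6.35 − 1.46) / 43.9 = 0.111 mA.

I_D = 0.111 mA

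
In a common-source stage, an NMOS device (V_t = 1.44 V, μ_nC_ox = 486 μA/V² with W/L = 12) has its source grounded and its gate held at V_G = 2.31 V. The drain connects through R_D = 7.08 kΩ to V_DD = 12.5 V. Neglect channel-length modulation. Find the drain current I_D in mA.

I_D = 1.70 mA

V_GS = V_G = 2.31 V, so V_ov = 2.31 − 1.44 = 0.87 V.
k_n = μ_nC_ox · (W/L) = 5.832 mA/V².
Assume saturation: I_D = ½ k_n V_ov² = 0.5 × 5.832 × 0.87² = 2.21 mA, giving V_DS = V_DD − I_D R_D = 12.5 − 2.21 × 7.08 = -3.13 V.
But -3.13 V < V_ov = 0.87 V, so the device is actually in triode.
In triode I_D = k_n[V_ov V_DS − ½ V_DS²] and I_D = (V_DD − V_DS)/R_D. Equating: 20.6 V_DS² − 36.92 V_DS + 12.5 = 0, giving V_DS = 0.454 V (the root below V_ov).
I_D = (12.5 − 0.454) / 7.08 = 1.7 mA.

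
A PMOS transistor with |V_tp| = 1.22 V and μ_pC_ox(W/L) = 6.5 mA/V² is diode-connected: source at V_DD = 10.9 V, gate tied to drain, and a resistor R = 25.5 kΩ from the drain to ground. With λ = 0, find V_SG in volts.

V_SG = 1.56 V

With gate tied to drain, V_SG = V_SD ≥ V_SG − |V_tp|, so the device is in saturation.
KCL at the drain: ½ k_p (V_SG − |V_tp|)² = (V_DD − V_SG)/R.
Let x = V_SG − 1.22. Then 82.9 x² + x − 9.68 = 0, giving x = 0.336 V (positive root), so V_SG = 1.56 V.
I_D = (V_DD − V_SG)/R = (10.9 − 1.56) / 25.5 = 0.366 mA.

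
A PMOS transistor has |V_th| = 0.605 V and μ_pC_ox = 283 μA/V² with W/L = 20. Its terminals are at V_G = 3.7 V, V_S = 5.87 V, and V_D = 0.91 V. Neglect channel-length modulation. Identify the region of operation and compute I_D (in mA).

Saturation; I_D = 6.93 mA

V_SG = V_S − V_G = 5.87 − 3.7 = 2.17 V; V_SD = V_S − V_D = 5.87 − 0.91 = 4.96 V.
k_p = μ_pC_ox · (W/L) = 5.66 mA/V².
V_ov = V_SG − |V_th| = 2.17 − 0.605 = 1.56 V.
Since V_SD = 4.96 V ≥ V_ov = 1.56 V, the device is in saturation.
I_D = ½ k_p V_ov² = 0.5 × 5.66 × 1.56² = 6.93 mA.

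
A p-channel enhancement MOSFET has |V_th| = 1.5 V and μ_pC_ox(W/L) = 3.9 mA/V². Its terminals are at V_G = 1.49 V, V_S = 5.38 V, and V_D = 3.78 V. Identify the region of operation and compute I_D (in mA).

V_SG = V_S − V_G = 5.38 − 1.49 = 3.89 V; V_SD = V_S − V_D = 5.38 − 3.78 = 1.6 V.
V_ov = V_SG − |V_th| = 3.89 − 1.5 = 2.39 V.
Since V_SD = 1.6 V < V_ov = 2.39 V, the device is in the triode region.
I_D = k_p [V_ov · V_SD − ½ V_SD²] = 3.9 × [2.39 × 1.6 − 0.5 × 1.6²] = 9.92 mA.

Triode; I_D = 9.92 mA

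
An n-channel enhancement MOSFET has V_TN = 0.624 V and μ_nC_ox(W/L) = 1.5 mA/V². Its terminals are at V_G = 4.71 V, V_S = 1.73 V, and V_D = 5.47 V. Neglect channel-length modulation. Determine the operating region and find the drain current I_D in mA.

Saturation; I_D = 4.16 mA

V_GS = V_G − V_S = 4.71 − 1.73 = 2.98 V; V_DS = V_D − V_S = 5.47 − 1.73 = 3.74 V.
V_ov = V_GS − V_TN = 2.98 − 0.624 = 2.36 V.
Since V_DS = 3.74 V ≥ V_ov = 2.36 V, the device is in saturation.
I_D = ½ k_n V_ov² = 0.5 × 1.5 × 2.36² = 4.16 mA.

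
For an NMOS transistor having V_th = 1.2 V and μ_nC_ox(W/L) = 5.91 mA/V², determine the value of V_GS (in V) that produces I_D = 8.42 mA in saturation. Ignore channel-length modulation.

In saturation I_D = ½ k_n (V_GS − V_th)², so V_GS − V_th = √(2 I_D / k_n) = √(2 × 8.42 / 5.91) = 1.69 V.
V_GS = 1.2 + 1.69 = 2.89 V.

V_GS = 2.89 V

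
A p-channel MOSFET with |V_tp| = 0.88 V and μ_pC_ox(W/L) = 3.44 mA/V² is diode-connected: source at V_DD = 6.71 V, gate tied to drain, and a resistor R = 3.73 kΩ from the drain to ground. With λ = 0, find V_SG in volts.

With gate tied to drain, V_SG = V_SD ≥ V_SG − |V_tp|, so the device is in saturation.
KCL at the drain: ½ k_p (V_SG − |V_tp|)² = (V_DD − V_SG)/R.
Let x = V_SG − 0.88. Then 6.42 x² + x − 5.83 = 0, giving x = 0.879 V (positive root), so V_SG = 1.76 V.
I_D = (V_DD − V_SG)/R = (6.71 − 1.76) / 3.73 = 1.33 mA.

V_SG = 1.76 V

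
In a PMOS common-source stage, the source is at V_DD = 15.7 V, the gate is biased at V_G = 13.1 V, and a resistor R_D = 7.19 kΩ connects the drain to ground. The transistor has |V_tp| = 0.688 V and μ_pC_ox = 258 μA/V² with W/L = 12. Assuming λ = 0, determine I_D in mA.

V_SG = V_DD − V_G = 15.7 − 13.1 = 2.6 V, so V_ov = 2.6 − 0.688 = 1.91 V.
k_p = μ_pC_ox · (W/L) = 3.096 mA/V².
Assume saturation: I_D = ½ k_p V_ov² = 0.5 × 3.096 × 1.91² = 5.66 mA, giving V_SD = V_DD − I_D R_D = 15.7 − 5.66 × 7.19 = -25 V.
But -25 V < V_ov = 1.91 V, so the device is actually in triode.
In triode I_D = k_p[V_ov V_SD − ½ V_SD²] and I_D = (V_DD − V_SD)/R_D. Equating: 11.1 V_SD² − 43.56 V_SD + 15.7 = 0, giving V_SD = 0.402 V (the root below V_ov).
I_D = (15.7 − 0.402) / 7.19 = 2.13 mA.

I_D = 2.13 mA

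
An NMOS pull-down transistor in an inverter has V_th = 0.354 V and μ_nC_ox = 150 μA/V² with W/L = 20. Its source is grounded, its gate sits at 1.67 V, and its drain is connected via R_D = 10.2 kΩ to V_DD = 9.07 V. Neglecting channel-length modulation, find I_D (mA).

V_GS = V_G = 1.67 V, so V_ov = 1.67 − 0.354 = 1.32 V.
k_n = μ_nC_ox · (W/L) = 3 mA/V².
Assume saturation: I_D = ½ k_n V_ov² = 0.5 × 3 × 1.32² = 2.6 mA, giving V_DS = V_DD − I_D R_D = 9.07 − 2.6 × 10.2 = -17.4 V.
But -17.4 V < V_ov = 1.32 V, so the device is actually in triode.
In triode I_D = k_n[V_ov V_DS − ½ V_DS²] and I_D = (V_DD − V_DS)/R_D. Equating: 15.3 V_DS² − 41.27 V_DS + 9.07 = 0, giving V_DS = 0.241 V (the root below V_ov).
I_D = (9.07 − 0.241) / 10.2 = 0.866 mA.

I_D = 0.866 mA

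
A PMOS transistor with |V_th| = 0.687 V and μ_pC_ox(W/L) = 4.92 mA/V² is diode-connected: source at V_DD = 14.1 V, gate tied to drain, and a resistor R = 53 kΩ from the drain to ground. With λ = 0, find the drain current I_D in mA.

With gate tied to drain, V_SG = V_SD ≥ V_SG − |V_th|, so the device is in saturation.
KCL at the drain: ½ k_p (V_SG − |V_th|)² = (V_DD − V_SG)/R.
Let x = V_SG − 0.687. Then 130 x² + x − 13.41 = 0, giving x = 0.317 V (positive root), so V_SG = 1 V.
I_D = (V_DD − V_SG)/R = (14.1 − 1) / 53 = 0.247 mA.

I_D = 0.247 mA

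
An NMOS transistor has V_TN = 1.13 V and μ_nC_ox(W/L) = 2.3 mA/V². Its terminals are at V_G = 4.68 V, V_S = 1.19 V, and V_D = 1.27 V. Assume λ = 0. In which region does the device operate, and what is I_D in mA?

V_GS = V_G − V_S = 4.68 − 1.19 = 3.49 V; V_DS = V_D − V_S = 1.27 − 1.19 = 0.08 V.
V_ov = V_GS − V_TN = 3.49 − 1.13 = 2.36 V.
Since V_DS = 0.08 V < V_ov = 2.36 V, the device is in the triode region.
I_D = k_n [V_ov · V_DS − ½ V_DS²] = 2.3 × [2.36 × 0.08 − 0.5 × 0.08²] = 0.427 mA.

Triode; I_D = 0.427 mA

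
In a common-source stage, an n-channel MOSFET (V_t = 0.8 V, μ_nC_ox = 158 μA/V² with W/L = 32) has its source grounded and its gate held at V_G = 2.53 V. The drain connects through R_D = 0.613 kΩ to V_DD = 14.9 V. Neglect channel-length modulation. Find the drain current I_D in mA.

V_GS = V_G = 2.53 V, so V_ov = 2.53 − 0.8 = 1.73 V.
k_n = μ_nC_ox · (W/L) = 5.056 mA/V².
Assume saturation: I_D = ½ k_n V_ov² = 0.5 × 5.056 × 1.73² = 7.57 mA, giving V_DS = V_DD − I_D R_D = 14.9 − 7.57 × 0.613 = 10.3 V.
V_DS = 10.3 V ≥ V_ov = 1.73 V, confirming saturation.

I_D = 7.57 mA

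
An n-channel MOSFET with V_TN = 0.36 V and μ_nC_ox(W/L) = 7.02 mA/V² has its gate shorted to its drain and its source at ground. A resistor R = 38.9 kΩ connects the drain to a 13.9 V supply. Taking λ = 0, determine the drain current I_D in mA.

With gate tied to drain, V_GS = V_DS ≥ V_GS − V_TN, so the device is in saturation.
KCL at the drain: ½ k_n (V_GS − V_TN)² = (V_DD − V_GS)/R.
Let x = V_GS − 0.36. Then 137 x² + x − 13.54 = 0, giving x = 0.311 V (positive root), so V_GS = 0.671 V.
I_D = (V_DD − V_GS)/R = (13.9 − 0.671) / 38.9 = 0.34 mA.

I_D = 0.340 mA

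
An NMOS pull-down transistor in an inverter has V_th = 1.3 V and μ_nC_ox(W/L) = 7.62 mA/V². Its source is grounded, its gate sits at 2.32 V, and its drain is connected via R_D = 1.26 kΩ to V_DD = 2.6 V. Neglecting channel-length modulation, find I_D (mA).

I_D = 1.85 mA

V_GS = V_G = 2.32 V, so V_ov = 2.32 − 1.3 = 1.02 V.
Assume saturation: I_D = ½ k_n V_ov² = 0.5 × 7.62 × 1.02² = 3.96 mA, giving V_DS = V_DD − I_D R_D = 2.6 − 3.96 × 1.26 = -2.39 V.
But -2.39 V < V_ov = 1.02 V, so the device is actually in triode.
In triode I_D = k_n[V_ov V_DS − ½ V_DS²] and I_D = (V_DD − V_DS)/R_D. Equating: 4.8 V_DS² − 10.79 V_DS + 2.6 = 0, giving V_DS = 0.274 V (the root below V_ov).
I_D = (2.6 − 0.274) / 1.26 = 1.85 mA.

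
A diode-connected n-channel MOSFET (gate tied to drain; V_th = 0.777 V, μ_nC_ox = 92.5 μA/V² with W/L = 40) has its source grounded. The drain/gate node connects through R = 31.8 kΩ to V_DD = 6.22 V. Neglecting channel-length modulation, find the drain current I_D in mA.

With gate tied to drain, V_GS = V_DS ≥ V_GS − V_th, so the device is in saturation.
k_n = μ_nC_ox · (W/L) = 3.7 mA/V².
KCL at the drain: ½ k_n (V_GS − V_th)² = (V_DD − V_GS)/R.
Let x = V_GS − 0.777. Then 58.8 x² + x − 5.443 = 0, giving x = 0.296 V (positive root), so V_GS = 1.07 V.
I_D = (V_DD − V_GS)/R = (6.22 − 1.07) / 31.8 = 0.162 mA.

I_D = 0.162 mA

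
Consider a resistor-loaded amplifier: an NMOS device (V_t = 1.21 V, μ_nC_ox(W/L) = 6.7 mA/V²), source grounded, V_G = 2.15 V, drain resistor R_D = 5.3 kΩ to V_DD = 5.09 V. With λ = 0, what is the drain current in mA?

I_D = 0.930 mA

V_GS = V_G = 2.15 V, so V_ov = 2.15 − 1.21 = 0.94 V.
Assume saturation: I_D = ½ k_n V_ov² = 0.5 × 6.7 × 0.94² = 2.96 mA, giving V_DS = V_DD − I_D R_D = 5.09 − 2.96 × 5.3 = -10.6 V.
But -10.6 V < V_ov = 0.94 V, so the device is actually in triode.
In triode I_D = k_n[V_ov V_DS − ½ V_DS²] and I_D = (V_DD − V_DS)/R_D. Equating: 17.8 V_DS² − 34.38 V_DS + 5.09 = 0, giving V_DS = 0.162 V (the root below V_ov).
I_D = (5.09 − 0.162) / 5.3 = 0.93 mA.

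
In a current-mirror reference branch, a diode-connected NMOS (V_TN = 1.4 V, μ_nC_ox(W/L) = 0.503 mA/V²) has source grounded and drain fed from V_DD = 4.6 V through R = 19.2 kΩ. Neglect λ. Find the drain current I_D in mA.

With gate tied to drain, V_GS = V_DS ≥ V_GS − V_TN, so the device is in saturation.
KCL at the drain: ½ k_n (V_GS − V_TN)² = (V_DD − V_GS)/R.
Let x = V_GS − 1.4. Then 4.83 x² + x − 3.2 = 0, giving x = 0.717 V (positive root), so V_GS = 2.12 V.
I_D = (V_DD − V_GS)/R = (4.6 − 2.12) / 19.2 = 0.129 mA.

I_D = 0.129 mA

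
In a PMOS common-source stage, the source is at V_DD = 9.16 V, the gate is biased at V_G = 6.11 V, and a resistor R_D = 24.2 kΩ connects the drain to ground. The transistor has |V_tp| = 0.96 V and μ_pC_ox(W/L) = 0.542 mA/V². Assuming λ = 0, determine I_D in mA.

V_SG = V_DD − V_G = 9.16 − 6.11 = 3.05 V, so V_ov = 3.05 − 0.96 = 2.09 V.
Assume saturation: I_D = ½ k_p V_ov² = 0.5 × 0.542 × 2.09² = 1.18 mA, giving V_SD = V_DD − I_D R_D = 9.16 − 1.18 × 24.2 = -19.5 V.
But -19.5 V < V_ov = 2.09 V, so the device is actually in triode.
In triode I_D = k_p[V_ov V_SD − ½ V_SD²] and I_D = (V_DD − V_SD)/R_D. Equating: 6.56 V_SD² − 28.41 V_SD + 9.16 = 0, giving V_SD = 0.351 V (the root below V_ov).
I_D = (9.16 − 0.351) / 24.2 = 0.364 mA.

I_D = 0.364 mA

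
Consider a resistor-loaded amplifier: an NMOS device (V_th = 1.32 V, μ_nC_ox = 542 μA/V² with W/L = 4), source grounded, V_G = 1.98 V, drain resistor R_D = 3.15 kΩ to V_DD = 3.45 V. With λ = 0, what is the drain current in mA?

I_D = 0.472 mA

V_GS = V_G = 1.98 V, so V_ov = 1.98 − 1.32 = 0.66 V.
k_n = μ_nC_ox · (W/L) = 2.168 mA/V².
Assume saturation: I_D = ½ k_n V_ov² = 0.5 × 2.168 × 0.66² = 0.472 mA, giving V_DS = V_DD − I_D R_D = 3.45 − 0.472 × 3.15 = 1.96 V.
V_DS = 1.96 V ≥ V_ov = 0.66 V, confirming saturation.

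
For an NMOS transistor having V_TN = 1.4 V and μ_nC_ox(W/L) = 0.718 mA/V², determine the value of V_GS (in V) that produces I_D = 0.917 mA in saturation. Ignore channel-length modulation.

V_GS = 3.00 V

In saturation I_D = ½ k_n (V_GS − V_TN)², so V_GS − V_TN = √(2 I_D / k_n) = √(2 × 0.917 / 0.718) = 1.6 V.
V_GS = 1.4 + 1.6 = 3 V.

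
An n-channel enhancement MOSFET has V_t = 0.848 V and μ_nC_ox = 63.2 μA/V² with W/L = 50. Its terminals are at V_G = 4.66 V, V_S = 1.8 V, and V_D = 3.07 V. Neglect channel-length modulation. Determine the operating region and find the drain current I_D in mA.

V_GS = V_G − V_S = 4.66 − 1.8 = 2.86 V; V_DS = V_D − V_S = 3.07 − 1.8 = 1.27 V.
k_n = μ_nC_ox · (W/L) = 3.16 mA/V².
V_ov = V_GS − V_t = 2.86 − 0.848 = 2.01 V.
Since V_DS = 1.27 V < V_ov = 2.01 V, the device is in the triode region.
I_D = k_n [V_ov · V_DS − ½ V_DS²] = 3.16 × [2.01 × 1.27 − 0.5 × 1.27²] = 5.53 mA.

Triode; I_D = 5.53 mA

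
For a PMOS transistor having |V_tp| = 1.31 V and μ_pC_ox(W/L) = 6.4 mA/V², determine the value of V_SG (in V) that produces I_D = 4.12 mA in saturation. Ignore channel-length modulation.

V_SG = 2.44 V

In saturation I_D = ½ k_p (V_SG − |V_tp|)², so V_SG − |V_tp| = √(2 I_D / k_p) = √(2 × 4.12 / 6.4) = 1.13 V.
V_SG = 1.31 + 1.13 = 2.44 V.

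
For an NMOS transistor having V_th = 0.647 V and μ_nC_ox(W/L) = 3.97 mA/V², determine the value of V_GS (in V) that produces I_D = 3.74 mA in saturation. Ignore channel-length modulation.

V_GS = 2.02 V

In saturation I_D = ½ k_n (V_GS − V_th)², so V_GS − V_th = √(2 I_D / k_n) = √(2 × 3.74 / 3.97) = 1.37 V.
V_GS = 0.647 + 1.37 = 2.02 V.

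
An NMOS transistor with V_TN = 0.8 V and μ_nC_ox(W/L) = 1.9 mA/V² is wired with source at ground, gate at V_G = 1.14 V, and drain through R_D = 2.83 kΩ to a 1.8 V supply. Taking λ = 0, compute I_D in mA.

V_GS = V_G = 1.14 V, so V_ov = 1.14 − 0.8 = 0.34 V.
Assume saturation: I_D = ½ k_n V_ov² = 0.5 × 1.9 × 0.34² = 0.11 mA, giving V_DS = V_DD − I_D R_D = 1.8 − 0.11 × 2.83 = 1.49 V.
V_DS = 1.49 V ≥ V_ov = 0.34 V, confirming saturation.

I_D = 0.110 mA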